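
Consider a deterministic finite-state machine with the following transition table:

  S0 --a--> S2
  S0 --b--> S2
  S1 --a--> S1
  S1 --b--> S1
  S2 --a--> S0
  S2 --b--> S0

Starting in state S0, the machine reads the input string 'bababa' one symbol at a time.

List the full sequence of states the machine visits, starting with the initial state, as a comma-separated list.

Answer: S0, S2, S0, S2, S0, S2, S0

Derivation:
Start: S0
  read 'b': S0 --b--> S2
  read 'a': S2 --a--> S0
  read 'b': S0 --b--> S2
  read 'a': S2 --a--> S0
  read 'b': S0 --b--> S2
  read 'a': S2 --a--> S0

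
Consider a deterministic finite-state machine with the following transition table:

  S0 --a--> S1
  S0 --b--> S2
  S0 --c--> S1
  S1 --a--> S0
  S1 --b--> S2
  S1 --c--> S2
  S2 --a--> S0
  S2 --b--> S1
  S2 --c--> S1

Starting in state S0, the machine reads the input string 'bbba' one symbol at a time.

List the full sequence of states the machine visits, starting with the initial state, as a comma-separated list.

Start: S0
  read 'b': S0 --b--> S2
  read 'b': S2 --b--> S1
  read 'b': S1 --b--> S2
  read 'a': S2 --a--> S0

Answer: S0, S2, S1, S2, S0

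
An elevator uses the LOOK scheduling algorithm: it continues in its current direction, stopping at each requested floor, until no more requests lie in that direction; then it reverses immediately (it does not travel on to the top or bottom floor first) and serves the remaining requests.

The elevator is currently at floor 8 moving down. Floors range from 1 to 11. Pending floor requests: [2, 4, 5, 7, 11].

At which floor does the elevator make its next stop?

Answer: 7

Derivation:
Current floor: 8, direction: down
Requests above: [11]
Requests below: [2, 4, 5, 7]
Moving down and requests lie below → nearest below is max([2, 4, 5, 7]) = 7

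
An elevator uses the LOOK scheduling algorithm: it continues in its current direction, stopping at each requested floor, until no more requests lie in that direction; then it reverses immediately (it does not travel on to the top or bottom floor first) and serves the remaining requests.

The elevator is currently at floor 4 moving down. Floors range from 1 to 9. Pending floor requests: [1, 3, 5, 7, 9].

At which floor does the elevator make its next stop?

Answer: 3

Derivation:
Current floor: 4, direction: down
Requests above: [5, 7, 9]
Requests below: [1, 3]
Moving down and requests lie below → nearest below is max([1, 3]) = 3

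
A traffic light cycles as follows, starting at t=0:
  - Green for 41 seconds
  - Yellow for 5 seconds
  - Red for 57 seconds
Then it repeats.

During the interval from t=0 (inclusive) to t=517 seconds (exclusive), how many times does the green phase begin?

Answer: 6

Derivation:
Cycle = 41+5+57 = 103s
green phase starts at t = k*103 + 0 for k=0,1,2,...
Need k*103+0 < 517 → k < 5.019
k ∈ {0, ..., 5} → 6 starts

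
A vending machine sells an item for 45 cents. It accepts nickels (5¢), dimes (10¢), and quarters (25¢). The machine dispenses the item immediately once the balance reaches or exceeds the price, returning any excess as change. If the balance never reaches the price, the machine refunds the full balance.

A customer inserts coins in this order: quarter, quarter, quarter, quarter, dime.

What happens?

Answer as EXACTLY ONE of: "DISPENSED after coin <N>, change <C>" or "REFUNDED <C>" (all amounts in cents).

Price: 45¢
Coin 1 (quarter, 25¢): balance = 25¢
Coin 2 (quarter, 25¢): balance = 50¢
  → balance >= price → DISPENSE, change = 50 - 45 = 5¢

Answer: DISPENSED after coin 2, change 5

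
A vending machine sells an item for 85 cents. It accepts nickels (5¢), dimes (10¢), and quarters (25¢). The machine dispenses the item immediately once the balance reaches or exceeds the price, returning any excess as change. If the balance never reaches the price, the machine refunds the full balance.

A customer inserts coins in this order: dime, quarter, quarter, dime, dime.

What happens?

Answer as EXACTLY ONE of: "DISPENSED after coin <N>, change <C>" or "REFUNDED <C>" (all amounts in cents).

Answer: REFUNDED 80

Derivation:
Price: 85¢
Coin 1 (dime, 10¢): balance = 10¢
Coin 2 (quarter, 25¢): balance = 35¢
Coin 3 (quarter, 25¢): balance = 60¢
Coin 4 (dime, 10¢): balance = 70¢
Coin 5 (dime, 10¢): balance = 80¢
All coins inserted, balance 80¢ < price 85¢ → REFUND 80¢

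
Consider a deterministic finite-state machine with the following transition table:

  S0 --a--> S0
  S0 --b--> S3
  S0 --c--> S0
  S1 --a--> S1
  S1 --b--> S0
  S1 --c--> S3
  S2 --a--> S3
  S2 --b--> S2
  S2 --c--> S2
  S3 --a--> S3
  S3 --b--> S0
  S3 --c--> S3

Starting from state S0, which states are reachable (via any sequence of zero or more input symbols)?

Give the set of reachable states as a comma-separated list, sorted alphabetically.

Answer: S0, S3

Derivation:
BFS from S0:
  visit S0: S0--a-->S0 (seen), S0--b-->S3 (new), S0--c-->S0 (seen)
  visit S3: S3--a-->S3 (seen), S3--b-->S0 (seen), S3--c-->S3 (seen)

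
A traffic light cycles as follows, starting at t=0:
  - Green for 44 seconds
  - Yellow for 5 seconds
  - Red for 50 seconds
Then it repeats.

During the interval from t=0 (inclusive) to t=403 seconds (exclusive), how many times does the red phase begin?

Cycle = 44+5+50 = 99s
red phase starts at t = k*99 + 49 for k=0,1,2,...
Need k*99+49 < 403 → k < 3.576
k ∈ {0, ..., 3} → 4 starts

Answer: 4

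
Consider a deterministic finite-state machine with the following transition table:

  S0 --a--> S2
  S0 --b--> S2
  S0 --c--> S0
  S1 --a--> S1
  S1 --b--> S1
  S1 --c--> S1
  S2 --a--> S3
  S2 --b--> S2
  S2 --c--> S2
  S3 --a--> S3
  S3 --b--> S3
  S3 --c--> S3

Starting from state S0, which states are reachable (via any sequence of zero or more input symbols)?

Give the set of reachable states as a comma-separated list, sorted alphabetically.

Answer: S0, S2, S3

Derivation:
BFS from S0:
  visit S0: S0--a-->S2 (new), S0--b-->S2 (seen), S0--c-->S0 (seen)
  visit S2: S2--a-->S3 (new), S2--b-->S2 (seen), S2--c-->S2 (seen)
  visit S3: S3--a-->S3 (seen), S3--b-->S3 (seen), S3--c-->S3 (seen)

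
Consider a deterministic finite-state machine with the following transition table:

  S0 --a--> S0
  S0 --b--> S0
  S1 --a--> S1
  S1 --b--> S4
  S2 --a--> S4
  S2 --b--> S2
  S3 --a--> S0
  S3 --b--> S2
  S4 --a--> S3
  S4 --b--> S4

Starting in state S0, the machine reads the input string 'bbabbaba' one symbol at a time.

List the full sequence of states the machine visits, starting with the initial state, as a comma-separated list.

Answer: S0, S0, S0, S0, S0, S0, S0, S0, S0

Derivation:
Start: S0
  read 'b': S0 --b--> S0
  read 'b': S0 --b--> S0
  read 'a': S0 --a--> S0
  read 'b': S0 --b--> S0
  read 'b': S0 --b--> S0
  read 'a': S0 --a--> S0
  read 'b': S0 --b--> S0
  read 'a': S0 --a--> S0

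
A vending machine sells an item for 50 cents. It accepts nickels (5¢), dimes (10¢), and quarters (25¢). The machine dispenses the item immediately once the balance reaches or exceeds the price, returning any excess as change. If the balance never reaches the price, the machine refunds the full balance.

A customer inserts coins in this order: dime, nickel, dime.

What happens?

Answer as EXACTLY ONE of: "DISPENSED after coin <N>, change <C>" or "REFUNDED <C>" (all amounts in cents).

Answer: REFUNDED 25

Derivation:
Price: 50¢
Coin 1 (dime, 10¢): balance = 10¢
Coin 2 (nickel, 5¢): balance = 15¢
Coin 3 (dime, 10¢): balance = 25¢
All coins inserted, balance 25¢ < price 50¢ → REFUND 25¢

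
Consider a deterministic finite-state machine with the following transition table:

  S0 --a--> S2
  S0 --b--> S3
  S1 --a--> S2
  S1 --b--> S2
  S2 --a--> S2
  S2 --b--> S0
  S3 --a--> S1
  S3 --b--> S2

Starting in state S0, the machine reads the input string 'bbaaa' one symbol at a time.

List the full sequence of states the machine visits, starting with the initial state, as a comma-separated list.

Start: S0
  read 'b': S0 --b--> S3
  read 'b': S3 --b--> S2
  read 'a': S2 --a--> S2
  read 'a': S2 --a--> S2
  read 'a': S2 --a--> S2

Answer: S0, S3, S2, S2, S2, S2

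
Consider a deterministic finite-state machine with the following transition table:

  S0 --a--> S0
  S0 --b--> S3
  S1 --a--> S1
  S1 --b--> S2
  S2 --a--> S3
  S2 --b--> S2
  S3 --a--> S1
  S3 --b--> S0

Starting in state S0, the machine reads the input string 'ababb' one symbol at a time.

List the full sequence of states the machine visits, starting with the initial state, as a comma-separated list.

Answer: S0, S0, S3, S1, S2, S2

Derivation:
Start: S0
  read 'a': S0 --a--> S0
  read 'b': S0 --b--> S3
  read 'a': S3 --a--> S1
  read 'b': S1 --b--> S2
  read 'b': S2 --b--> S2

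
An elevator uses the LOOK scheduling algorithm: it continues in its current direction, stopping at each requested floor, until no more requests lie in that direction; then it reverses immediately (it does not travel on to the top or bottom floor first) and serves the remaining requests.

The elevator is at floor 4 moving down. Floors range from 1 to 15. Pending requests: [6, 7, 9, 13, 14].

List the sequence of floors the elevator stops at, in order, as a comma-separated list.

Answer: 6, 7, 9, 13, 14

Derivation:
Current: 4, moving DOWN
Serve below first (descending): []
Then reverse, serve above (ascending): [6, 7, 9, 13, 14]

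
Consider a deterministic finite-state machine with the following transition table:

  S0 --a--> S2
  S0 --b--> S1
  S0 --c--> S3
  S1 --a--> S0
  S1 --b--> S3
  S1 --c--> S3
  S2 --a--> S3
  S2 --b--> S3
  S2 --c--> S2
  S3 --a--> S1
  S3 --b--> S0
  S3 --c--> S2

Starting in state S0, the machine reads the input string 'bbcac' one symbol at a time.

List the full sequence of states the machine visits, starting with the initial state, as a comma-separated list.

Answer: S0, S1, S3, S2, S3, S2

Derivation:
Start: S0
  read 'b': S0 --b--> S1
  read 'b': S1 --b--> S3
  read 'c': S3 --c--> S2
  read 'a': S2 --a--> S3
  read 'c': S3 --c--> S2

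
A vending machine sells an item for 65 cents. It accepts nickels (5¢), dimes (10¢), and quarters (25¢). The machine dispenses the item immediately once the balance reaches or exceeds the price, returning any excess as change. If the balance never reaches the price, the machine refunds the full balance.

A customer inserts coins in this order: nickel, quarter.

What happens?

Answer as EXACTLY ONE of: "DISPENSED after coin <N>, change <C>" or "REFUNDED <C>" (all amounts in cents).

Price: 65¢
Coin 1 (nickel, 5¢): balance = 5¢
Coin 2 (quarter, 25¢): balance = 30¢
All coins inserted, balance 30¢ < price 65¢ → REFUND 30¢

Answer: REFUNDED 30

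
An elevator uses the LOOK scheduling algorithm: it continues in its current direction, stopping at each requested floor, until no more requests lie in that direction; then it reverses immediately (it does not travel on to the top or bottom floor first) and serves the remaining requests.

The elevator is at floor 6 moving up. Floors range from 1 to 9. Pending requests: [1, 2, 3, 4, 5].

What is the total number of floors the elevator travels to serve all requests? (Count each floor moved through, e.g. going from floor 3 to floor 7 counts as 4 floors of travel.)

Answer: 5

Derivation:
Start at floor 6 moving up, LOOK stop order: [5, 4, 3, 2, 1]
  6 → 5: |5-6| = 1, total = 1
  5 → 4: |4-5| = 1, total = 2
  4 → 3: |3-4| = 1, total = 3
  3 → 2: |2-3| = 1, total = 4
  2 → 1: |1-2| = 1, total = 5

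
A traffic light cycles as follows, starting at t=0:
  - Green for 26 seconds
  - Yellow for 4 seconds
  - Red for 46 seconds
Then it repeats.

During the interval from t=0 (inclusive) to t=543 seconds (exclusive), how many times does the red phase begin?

Answer: 7

Derivation:
Cycle = 26+4+46 = 76s
red phase starts at t = k*76 + 30 for k=0,1,2,...
Need k*76+30 < 543 → k < 6.750
k ∈ {0, ..., 6} → 7 starts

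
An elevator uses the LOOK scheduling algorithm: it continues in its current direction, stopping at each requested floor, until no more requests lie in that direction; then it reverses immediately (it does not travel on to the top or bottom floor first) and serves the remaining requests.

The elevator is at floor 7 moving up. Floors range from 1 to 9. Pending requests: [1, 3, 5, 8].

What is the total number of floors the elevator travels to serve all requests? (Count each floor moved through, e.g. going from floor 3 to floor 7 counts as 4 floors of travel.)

Answer: 8

Derivation:
Start at floor 7 moving up, LOOK stop order: [8, 5, 3, 1]
  7 → 8: |8-7| = 1, total = 1
  8 → 5: |5-8| = 3, total = 4
  5 → 3: |3-5| = 2, total = 6
  3 → 1: |1-3| = 2, total = 8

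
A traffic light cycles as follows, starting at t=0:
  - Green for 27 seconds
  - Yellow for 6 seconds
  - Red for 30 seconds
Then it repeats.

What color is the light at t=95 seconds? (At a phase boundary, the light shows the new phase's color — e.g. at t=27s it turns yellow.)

Answer: yellow

Derivation:
Cycle length = 27 + 6 + 30 = 63s
t = 95, phase_t = 95 mod 63 = 32
27 <= 32 < 33 (yellow end) → YELLOW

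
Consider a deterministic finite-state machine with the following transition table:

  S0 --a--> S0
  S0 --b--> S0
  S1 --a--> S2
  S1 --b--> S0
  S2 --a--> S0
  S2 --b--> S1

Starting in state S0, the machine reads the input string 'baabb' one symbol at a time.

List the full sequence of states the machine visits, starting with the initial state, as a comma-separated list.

Start: S0
  read 'b': S0 --b--> S0
  read 'a': S0 --a--> S0
  read 'a': S0 --a--> S0
  read 'b': S0 --b--> S0
  read 'b': S0 --b--> S0

Answer: S0, S0, S0, S0, S0, S0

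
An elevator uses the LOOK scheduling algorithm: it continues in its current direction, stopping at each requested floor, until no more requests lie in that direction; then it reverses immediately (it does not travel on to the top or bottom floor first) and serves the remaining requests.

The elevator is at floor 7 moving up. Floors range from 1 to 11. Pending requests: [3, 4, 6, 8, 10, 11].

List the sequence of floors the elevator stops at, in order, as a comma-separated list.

Answer: 8, 10, 11, 6, 4, 3

Derivation:
Current: 7, moving UP
Serve above first (ascending): [8, 10, 11]
Then reverse, serve below (descending): [6, 4, 3]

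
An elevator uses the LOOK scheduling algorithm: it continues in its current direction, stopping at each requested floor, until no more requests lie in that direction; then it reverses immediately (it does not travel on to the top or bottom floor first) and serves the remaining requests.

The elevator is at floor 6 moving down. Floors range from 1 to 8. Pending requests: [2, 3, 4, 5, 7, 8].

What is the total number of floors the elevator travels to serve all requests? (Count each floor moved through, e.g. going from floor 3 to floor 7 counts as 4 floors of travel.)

Answer: 10

Derivation:
Start at floor 6 moving down, LOOK stop order: [5, 4, 3, 2, 7, 8]
  6 → 5: |5-6| = 1, total = 1
  5 → 4: |4-5| = 1, total = 2
  4 → 3: |3-4| = 1, total = 3
  3 → 2: |2-3| = 1, total = 4
  2 → 7: |7-2| = 5, total = 9
  7 → 8: |8-7| = 1, total = 10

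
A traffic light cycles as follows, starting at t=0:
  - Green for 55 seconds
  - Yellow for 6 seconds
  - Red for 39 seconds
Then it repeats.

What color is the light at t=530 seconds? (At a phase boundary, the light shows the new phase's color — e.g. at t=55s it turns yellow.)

Answer: green

Derivation:
Cycle length = 55 + 6 + 39 = 100s
t = 530, phase_t = 530 mod 100 = 30
30 < 55 (green end) → GREEN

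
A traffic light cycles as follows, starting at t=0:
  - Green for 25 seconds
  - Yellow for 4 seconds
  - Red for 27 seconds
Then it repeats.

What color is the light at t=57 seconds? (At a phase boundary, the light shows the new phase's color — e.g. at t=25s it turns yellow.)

Answer: green

Derivation:
Cycle length = 25 + 4 + 27 = 56s
t = 57, phase_t = 57 mod 56 = 1
1 < 25 (green end) → GREEN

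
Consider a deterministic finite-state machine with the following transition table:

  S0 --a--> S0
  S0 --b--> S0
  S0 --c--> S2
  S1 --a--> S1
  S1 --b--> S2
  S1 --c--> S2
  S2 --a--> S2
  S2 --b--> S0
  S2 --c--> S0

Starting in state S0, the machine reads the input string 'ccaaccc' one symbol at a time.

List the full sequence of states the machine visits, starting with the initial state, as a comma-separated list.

Answer: S0, S2, S0, S0, S0, S2, S0, S2

Derivation:
Start: S0
  read 'c': S0 --c--> S2
  read 'c': S2 --c--> S0
  read 'a': S0 --a--> S0
  read 'a': S0 --a--> S0
  read 'c': S0 --c--> S2
  read 'c': S2 --c--> S0
  read 'c': S0 --c--> S2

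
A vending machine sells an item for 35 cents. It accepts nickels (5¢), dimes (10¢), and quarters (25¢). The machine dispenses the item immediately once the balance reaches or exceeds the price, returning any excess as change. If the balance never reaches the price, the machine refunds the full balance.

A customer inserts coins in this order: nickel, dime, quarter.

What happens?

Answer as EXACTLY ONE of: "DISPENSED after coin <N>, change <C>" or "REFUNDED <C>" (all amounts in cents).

Price: 35¢
Coin 1 (nickel, 5¢): balance = 5¢
Coin 2 (dime, 10¢): balance = 15¢
Coin 3 (quarter, 25¢): balance = 40¢
  → balance >= price → DISPENSE, change = 40 - 35 = 5¢

Answer: DISPENSED after coin 3, change 5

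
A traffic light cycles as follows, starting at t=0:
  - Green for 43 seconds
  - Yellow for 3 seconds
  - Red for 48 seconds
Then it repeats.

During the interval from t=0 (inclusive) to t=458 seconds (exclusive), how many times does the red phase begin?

Answer: 5

Derivation:
Cycle = 43+3+48 = 94s
red phase starts at t = k*94 + 46 for k=0,1,2,...
Need k*94+46 < 458 → k < 4.383
k ∈ {0, ..., 4} → 5 starts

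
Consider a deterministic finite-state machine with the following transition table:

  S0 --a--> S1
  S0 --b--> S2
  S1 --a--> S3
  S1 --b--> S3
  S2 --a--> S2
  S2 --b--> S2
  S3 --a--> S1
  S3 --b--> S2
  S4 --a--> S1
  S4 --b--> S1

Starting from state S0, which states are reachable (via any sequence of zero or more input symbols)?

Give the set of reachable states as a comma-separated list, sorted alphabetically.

BFS from S0:
  visit S0: S0--a-->S1 (new), S0--b-->S2 (new)
  visit S1: S1--a-->S3 (new), S1--b-->S3 (seen)
  visit S2: S2--a-->S2 (seen), S2--b-->S2 (seen)
  visit S3: S3--a-->S1 (seen), S3--b-->S2 (seen)

Answer: S0, S1, S2, S3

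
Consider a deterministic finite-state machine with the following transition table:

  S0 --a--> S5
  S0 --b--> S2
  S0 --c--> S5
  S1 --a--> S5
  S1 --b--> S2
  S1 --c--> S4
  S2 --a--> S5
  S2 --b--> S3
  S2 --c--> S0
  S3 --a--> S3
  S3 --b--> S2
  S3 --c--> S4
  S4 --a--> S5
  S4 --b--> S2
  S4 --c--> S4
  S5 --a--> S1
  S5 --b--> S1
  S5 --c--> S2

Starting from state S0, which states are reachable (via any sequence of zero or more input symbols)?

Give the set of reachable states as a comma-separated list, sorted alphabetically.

BFS from S0:
  visit S0: S0--a-->S5 (new), S0--b-->S2 (new), S0--c-->S5 (seen)
  visit S5: S5--a-->S1 (new), S5--b-->S1 (seen), S5--c-->S2 (seen)
  visit S2: S2--a-->S5 (seen), S2--b-->S3 (new), S2--c-->S0 (seen)
  visit S1: S1--a-->S5 (seen), S1--b-->S2 (seen), S1--c-->S4 (new)
  visit S3: S3--a-->S3 (seen), S3--b-->S2 (seen), S3--c-->S4 (seen)
  visit S4: S4--a-->S5 (seen), S4--b-->S2 (seen), S4--c-->S4 (seen)

Answer: S0, S1, S2, S3, S4, S5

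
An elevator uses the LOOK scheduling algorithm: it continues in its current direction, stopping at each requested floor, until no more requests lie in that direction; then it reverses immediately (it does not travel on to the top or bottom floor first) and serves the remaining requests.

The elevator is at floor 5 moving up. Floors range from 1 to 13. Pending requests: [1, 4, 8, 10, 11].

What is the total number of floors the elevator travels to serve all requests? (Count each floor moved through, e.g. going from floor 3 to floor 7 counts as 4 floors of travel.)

Answer: 16

Derivation:
Start at floor 5 moving up, LOOK stop order: [8, 10, 11, 4, 1]
  5 → 8: |8-5| = 3, total = 3
  8 → 10: |10-8| = 2, total = 5
  10 → 11: |11-10| = 1, total = 6
  11 → 4: |4-11| = 7, total = 13
  4 → 1: |1-4| = 3, total = 16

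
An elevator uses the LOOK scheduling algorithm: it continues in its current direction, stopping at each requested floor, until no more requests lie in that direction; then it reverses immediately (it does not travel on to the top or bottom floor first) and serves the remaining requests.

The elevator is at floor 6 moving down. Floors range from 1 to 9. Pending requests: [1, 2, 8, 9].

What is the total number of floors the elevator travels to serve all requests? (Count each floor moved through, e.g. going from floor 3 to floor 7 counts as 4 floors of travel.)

Start at floor 6 moving down, LOOK stop order: [2, 1, 8, 9]
  6 → 2: |2-6| = 4, total = 4
  2 → 1: |1-2| = 1, total = 5
  1 → 8: |8-1| = 7, total = 12
  8 → 9: |9-8| = 1, total = 13

Answer: 13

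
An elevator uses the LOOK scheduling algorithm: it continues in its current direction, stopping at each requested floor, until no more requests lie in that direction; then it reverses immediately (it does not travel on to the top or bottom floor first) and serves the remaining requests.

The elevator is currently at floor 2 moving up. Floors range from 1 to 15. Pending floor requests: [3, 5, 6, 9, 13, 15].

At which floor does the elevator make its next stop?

Answer: 3

Derivation:
Current floor: 2, direction: up
Requests above: [3, 5, 6, 9, 13, 15]
Requests below: []
Moving up and requests lie above → nearest above is min([3, 5, 6, 9, 13, 15]) = 3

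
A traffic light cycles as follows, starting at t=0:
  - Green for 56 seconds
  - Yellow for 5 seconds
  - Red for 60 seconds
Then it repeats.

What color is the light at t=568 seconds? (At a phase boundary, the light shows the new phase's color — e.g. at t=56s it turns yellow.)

Answer: red

Derivation:
Cycle length = 56 + 5 + 60 = 121s
t = 568, phase_t = 568 mod 121 = 84
84 >= 61 → RED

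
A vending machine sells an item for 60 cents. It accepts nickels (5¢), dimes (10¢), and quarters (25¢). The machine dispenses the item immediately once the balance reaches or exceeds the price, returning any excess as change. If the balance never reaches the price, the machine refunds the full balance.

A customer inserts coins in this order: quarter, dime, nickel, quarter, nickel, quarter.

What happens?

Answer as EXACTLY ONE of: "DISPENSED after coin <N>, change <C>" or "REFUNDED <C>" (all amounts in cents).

Price: 60¢
Coin 1 (quarter, 25¢): balance = 25¢
Coin 2 (dime, 10¢): balance = 35¢
Coin 3 (nickel, 5¢): balance = 40¢
Coin 4 (quarter, 25¢): balance = 65¢
  → balance >= price → DISPENSE, change = 65 - 60 = 5¢

Answer: DISPENSED after coin 4, change 5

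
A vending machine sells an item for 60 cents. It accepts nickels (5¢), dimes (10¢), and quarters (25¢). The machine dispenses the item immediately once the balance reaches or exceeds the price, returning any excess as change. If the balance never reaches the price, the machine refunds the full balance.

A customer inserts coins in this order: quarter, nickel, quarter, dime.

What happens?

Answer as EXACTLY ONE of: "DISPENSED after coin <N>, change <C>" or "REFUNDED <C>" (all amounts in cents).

Answer: DISPENSED after coin 4, change 5

Derivation:
Price: 60¢
Coin 1 (quarter, 25¢): balance = 25¢
Coin 2 (nickel, 5¢): balance = 30¢
Coin 3 (quarter, 25¢): balance = 55¢
Coin 4 (dime, 10¢): balance = 65¢
  → balance >= price → DISPENSE, change = 65 - 60 = 5¢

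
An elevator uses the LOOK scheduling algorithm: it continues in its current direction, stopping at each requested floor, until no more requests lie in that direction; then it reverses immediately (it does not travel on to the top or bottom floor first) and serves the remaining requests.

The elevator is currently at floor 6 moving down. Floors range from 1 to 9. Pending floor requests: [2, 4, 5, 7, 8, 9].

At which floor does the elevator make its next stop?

Current floor: 6, direction: down
Requests above: [7, 8, 9]
Requests below: [2, 4, 5]
Moving down and requests lie below → nearest below is max([2, 4, 5]) = 5

Answer: 5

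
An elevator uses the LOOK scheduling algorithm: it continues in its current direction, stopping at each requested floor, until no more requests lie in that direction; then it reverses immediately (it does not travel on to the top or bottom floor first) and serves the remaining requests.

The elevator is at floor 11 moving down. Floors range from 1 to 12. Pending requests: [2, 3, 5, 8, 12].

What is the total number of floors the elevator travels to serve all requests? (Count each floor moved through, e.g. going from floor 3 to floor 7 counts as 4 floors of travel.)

Answer: 19

Derivation:
Start at floor 11 moving down, LOOK stop order: [8, 5, 3, 2, 12]
  11 → 8: |8-11| = 3, total = 3
  8 → 5: |5-8| = 3, total = 6
  5 → 3: |3-5| = 2, total = 8
  3 → 2: |2-3| = 1, total = 9
  2 → 12: |12-2| = 10, total = 19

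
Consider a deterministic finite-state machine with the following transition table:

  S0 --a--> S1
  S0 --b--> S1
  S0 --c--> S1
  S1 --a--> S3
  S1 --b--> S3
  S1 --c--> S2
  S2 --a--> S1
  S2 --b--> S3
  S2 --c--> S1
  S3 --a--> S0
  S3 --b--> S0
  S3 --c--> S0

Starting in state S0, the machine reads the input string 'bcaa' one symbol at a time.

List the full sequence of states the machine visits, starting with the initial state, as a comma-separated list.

Answer: S0, S1, S2, S1, S3

Derivation:
Start: S0
  read 'b': S0 --b--> S1
  read 'c': S1 --c--> S2
  read 'a': S2 --a--> S1
  read 'a': S1 --a--> S3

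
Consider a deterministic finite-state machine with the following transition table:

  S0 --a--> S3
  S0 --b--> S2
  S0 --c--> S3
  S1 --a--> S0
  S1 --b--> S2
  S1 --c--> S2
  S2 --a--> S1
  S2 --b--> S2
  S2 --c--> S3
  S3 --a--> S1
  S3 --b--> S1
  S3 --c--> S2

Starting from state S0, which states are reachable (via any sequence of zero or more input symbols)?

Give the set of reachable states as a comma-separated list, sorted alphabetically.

BFS from S0:
  visit S0: S0--a-->S3 (new), S0--b-->S2 (new), S0--c-->S3 (seen)
  visit S3: S3--a-->S1 (new), S3--b-->S1 (seen), S3--c-->S2 (seen)
  visit S2: S2--a-->S1 (seen), S2--b-->S2 (seen), S2--c-->S3 (seen)
  visit S1: S1--a-->S0 (seen), S1--b-->S2 (seen), S1--c-->S2 (seen)

Answer: S0, S1, S2, S3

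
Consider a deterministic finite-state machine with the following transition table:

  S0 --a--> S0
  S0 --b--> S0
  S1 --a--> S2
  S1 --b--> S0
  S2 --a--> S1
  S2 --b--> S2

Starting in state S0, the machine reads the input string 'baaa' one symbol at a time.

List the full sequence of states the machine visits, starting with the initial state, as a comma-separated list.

Answer: S0, S0, S0, S0, S0

Derivation:
Start: S0
  read 'b': S0 --b--> S0
  read 'a': S0 --a--> S0
  read 'a': S0 --a--> S0
  read 'a': S0 --a--> S0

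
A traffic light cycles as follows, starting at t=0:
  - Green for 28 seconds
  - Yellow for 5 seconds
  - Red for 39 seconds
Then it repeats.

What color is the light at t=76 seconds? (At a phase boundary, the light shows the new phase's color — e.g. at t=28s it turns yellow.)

Answer: green

Derivation:
Cycle length = 28 + 5 + 39 = 72s
t = 76, phase_t = 76 mod 72 = 4
4 < 28 (green end) → GREEN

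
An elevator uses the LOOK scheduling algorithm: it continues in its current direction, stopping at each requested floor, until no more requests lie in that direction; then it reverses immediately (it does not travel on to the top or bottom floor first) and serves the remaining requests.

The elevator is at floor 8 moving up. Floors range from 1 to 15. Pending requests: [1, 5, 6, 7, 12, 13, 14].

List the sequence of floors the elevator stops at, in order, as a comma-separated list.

Answer: 12, 13, 14, 7, 6, 5, 1

Derivation:
Current: 8, moving UP
Serve above first (ascending): [12, 13, 14]
Then reverse, serve below (descending): [7, 6, 5, 1]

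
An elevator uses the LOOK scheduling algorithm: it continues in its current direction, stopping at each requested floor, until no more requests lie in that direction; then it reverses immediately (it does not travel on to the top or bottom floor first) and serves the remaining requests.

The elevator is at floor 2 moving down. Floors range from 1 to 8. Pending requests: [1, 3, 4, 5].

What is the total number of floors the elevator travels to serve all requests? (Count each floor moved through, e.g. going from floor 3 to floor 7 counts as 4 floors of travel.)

Answer: 5

Derivation:
Start at floor 2 moving down, LOOK stop order: [1, 3, 4, 5]
  2 → 1: |1-2| = 1, total = 1
  1 → 3: |3-1| = 2, total = 3
  3 → 4: |4-3| = 1, total = 4
  4 → 5: |5-4| = 1, total = 5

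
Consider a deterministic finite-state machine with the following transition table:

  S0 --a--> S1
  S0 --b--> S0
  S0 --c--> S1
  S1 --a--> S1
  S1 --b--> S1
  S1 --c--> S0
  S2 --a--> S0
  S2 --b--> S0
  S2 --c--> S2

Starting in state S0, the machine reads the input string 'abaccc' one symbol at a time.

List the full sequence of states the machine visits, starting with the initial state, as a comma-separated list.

Start: S0
  read 'a': S0 --a--> S1
  read 'b': S1 --b--> S1
  read 'a': S1 --a--> S1
  read 'c': S1 --c--> S0
  read 'c': S0 --c--> S1
  read 'c': S1 --c--> S0

Answer: S0, S1, S1, S1, S0, S1, S0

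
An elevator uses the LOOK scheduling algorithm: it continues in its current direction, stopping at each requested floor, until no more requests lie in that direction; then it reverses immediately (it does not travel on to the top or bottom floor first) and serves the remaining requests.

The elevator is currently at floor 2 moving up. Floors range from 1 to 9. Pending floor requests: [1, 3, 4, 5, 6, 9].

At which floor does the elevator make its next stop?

Answer: 3

Derivation:
Current floor: 2, direction: up
Requests above: [3, 4, 5, 6, 9]
Requests below: [1]
Moving up and requests lie above → nearest above is min([3, 4, 5, 6, 9]) = 3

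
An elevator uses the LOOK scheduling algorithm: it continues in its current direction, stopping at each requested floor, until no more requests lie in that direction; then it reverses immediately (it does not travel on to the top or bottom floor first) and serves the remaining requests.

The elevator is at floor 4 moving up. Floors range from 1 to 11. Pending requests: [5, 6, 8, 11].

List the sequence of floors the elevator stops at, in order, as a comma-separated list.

Current: 4, moving UP
Serve above first (ascending): [5, 6, 8, 11]
Then reverse, serve below (descending): []

Answer: 5, 6, 8, 11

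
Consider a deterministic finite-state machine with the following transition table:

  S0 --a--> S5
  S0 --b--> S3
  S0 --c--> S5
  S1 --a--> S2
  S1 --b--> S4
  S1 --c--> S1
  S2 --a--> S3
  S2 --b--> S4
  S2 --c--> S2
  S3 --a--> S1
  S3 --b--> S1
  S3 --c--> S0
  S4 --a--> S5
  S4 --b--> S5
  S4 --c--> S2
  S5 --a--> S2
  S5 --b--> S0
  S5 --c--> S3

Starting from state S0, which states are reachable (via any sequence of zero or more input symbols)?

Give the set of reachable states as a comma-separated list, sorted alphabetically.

Answer: S0, S1, S2, S3, S4, S5

Derivation:
BFS from S0:
  visit S0: S0--a-->S5 (new), S0--b-->S3 (new), S0--c-->S5 (seen)
  visit S5: S5--a-->S2 (new), S5--b-->S0 (seen), S5--c-->S3 (seen)
  visit S3: S3--a-->S1 (new), S3--b-->S1 (seen), S3--c-->S0 (seen)
  visit S2: S2--a-->S3 (seen), S2--b-->S4 (new), S2--c-->S2 (seen)
  visit S1: S1--a-->S2 (seen), S1--b-->S4 (seen), S1--c-->S1 (seen)
  visit S4: S4--a-->S5 (seen), S4--b-->S5 (seen), S4--c-->S2 (seen)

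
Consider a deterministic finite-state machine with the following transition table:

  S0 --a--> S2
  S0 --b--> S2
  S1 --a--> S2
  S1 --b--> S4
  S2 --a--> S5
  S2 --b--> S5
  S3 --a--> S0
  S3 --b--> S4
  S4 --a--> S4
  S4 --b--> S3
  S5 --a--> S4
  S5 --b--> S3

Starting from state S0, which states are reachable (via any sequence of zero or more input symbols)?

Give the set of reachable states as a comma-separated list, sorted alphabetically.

BFS from S0:
  visit S0: S0--a-->S2 (new), S0--b-->S2 (seen)
  visit S2: S2--a-->S5 (new), S2--b-->S5 (seen)
  visit S5: S5--a-->S4 (new), S5--b-->S3 (new)
  visit S4: S4--a-->S4 (seen), S4--b-->S3 (seen)
  visit S3: S3--a-->S0 (seen), S3--b-->S4 (seen)

Answer: S0, S2, S3, S4, S5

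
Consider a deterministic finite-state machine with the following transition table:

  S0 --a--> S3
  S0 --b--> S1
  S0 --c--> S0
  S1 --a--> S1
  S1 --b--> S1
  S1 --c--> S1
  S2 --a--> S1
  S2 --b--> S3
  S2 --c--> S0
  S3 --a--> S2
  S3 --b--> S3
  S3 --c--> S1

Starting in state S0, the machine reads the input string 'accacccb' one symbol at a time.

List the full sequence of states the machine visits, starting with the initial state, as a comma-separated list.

Start: S0
  read 'a': S0 --a--> S3
  read 'c': S3 --c--> S1
  read 'c': S1 --c--> S1
  read 'a': S1 --a--> S1
  read 'c': S1 --c--> S1
  read 'c': S1 --c--> S1
  read 'c': S1 --c--> S1
  read 'b': S1 --b--> S1

Answer: S0, S3, S1, S1, S1, S1, S1, S1, S1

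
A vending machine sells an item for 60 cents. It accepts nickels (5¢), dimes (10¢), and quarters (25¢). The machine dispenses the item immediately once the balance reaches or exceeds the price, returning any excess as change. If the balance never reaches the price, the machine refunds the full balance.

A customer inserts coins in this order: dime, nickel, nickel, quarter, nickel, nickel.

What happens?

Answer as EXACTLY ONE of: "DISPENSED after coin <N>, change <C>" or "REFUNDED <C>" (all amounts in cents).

Answer: REFUNDED 55

Derivation:
Price: 60¢
Coin 1 (dime, 10¢): balance = 10¢
Coin 2 (nickel, 5¢): balance = 15¢
Coin 3 (nickel, 5¢): balance = 20¢
Coin 4 (quarter, 25¢): balance = 45¢
Coin 5 (nickel, 5¢): balance = 50¢
Coin 6 (nickel, 5¢): balance = 55¢
All coins inserted, balance 55¢ < price 60¢ → REFUND 55¢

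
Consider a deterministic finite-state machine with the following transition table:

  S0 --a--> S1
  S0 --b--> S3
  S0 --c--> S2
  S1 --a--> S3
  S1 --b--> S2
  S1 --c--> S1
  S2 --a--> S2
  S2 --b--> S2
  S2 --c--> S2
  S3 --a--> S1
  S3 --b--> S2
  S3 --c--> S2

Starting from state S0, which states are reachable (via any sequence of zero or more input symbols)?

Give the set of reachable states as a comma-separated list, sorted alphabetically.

BFS from S0:
  visit S0: S0--a-->S1 (new), S0--b-->S3 (new), S0--c-->S2 (new)
  visit S1: S1--a-->S3 (seen), S1--b-->S2 (seen), S1--c-->S1 (seen)
  visit S3: S3--a-->S1 (seen), S3--b-->S2 (seen), S3--c-->S2 (seen)
  visit S2: S2--a-->S2 (seen), S2--b-->S2 (seen), S2--c-->S2 (seen)

Answer: S0, S1, S2, S3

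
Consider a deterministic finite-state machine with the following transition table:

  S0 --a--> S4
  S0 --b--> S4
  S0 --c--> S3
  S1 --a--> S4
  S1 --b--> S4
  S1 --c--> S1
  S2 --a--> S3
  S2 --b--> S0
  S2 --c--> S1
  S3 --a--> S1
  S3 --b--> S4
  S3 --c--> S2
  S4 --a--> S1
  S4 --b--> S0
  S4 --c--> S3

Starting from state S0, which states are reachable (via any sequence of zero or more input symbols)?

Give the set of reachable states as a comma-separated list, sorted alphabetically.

BFS from S0:
  visit S0: S0--a-->S4 (new), S0--b-->S4 (seen), S0--c-->S3 (new)
  visit S4: S4--a-->S1 (new), S4--b-->S0 (seen), S4--c-->S3 (seen)
  visit S3: S3--a-->S1 (seen), S3--b-->S4 (seen), S3--c-->S2 (new)
  visit S1: S1--a-->S4 (seen), S1--b-->S4 (seen), S1--c-->S1 (seen)
  visit S2: S2--a-->S3 (seen), S2--b-->S0 (seen), S2--c-->S1 (seen)

Answer: S0, S1, S2, S3, S4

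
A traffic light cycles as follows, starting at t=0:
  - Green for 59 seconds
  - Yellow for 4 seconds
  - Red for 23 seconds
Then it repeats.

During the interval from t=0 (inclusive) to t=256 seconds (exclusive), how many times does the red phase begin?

Cycle = 59+4+23 = 86s
red phase starts at t = k*86 + 63 for k=0,1,2,...
Need k*86+63 < 256 → k < 2.244
k ∈ {0, ..., 2} → 3 starts

Answer: 3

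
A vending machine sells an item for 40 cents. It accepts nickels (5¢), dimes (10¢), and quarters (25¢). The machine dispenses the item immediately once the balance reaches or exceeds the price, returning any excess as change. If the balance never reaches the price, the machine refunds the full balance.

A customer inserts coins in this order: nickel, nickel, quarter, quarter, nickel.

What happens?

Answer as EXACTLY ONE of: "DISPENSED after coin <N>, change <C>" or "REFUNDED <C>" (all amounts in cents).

Answer: DISPENSED after coin 4, change 20

Derivation:
Price: 40¢
Coin 1 (nickel, 5¢): balance = 5¢
Coin 2 (nickel, 5¢): balance = 10¢
Coin 3 (quarter, 25¢): balance = 35¢
Coin 4 (quarter, 25¢): balance = 60¢
  → balance >= price → DISPENSE, change = 60 - 40 = 20¢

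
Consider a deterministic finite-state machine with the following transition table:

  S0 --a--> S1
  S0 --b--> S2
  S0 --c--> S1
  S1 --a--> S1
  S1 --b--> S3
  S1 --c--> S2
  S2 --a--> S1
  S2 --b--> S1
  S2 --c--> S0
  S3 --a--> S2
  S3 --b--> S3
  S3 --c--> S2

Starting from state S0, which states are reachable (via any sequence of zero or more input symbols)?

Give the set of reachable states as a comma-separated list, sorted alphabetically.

BFS from S0:
  visit S0: S0--a-->S1 (new), S0--b-->S2 (new), S0--c-->S1 (seen)
  visit S1: S1--a-->S1 (seen), S1--b-->S3 (new), S1--c-->S2 (seen)
  visit S2: S2--a-->S1 (seen), S2--b-->S1 (seen), S2--c-->S0 (seen)
  visit S3: S3--a-->S2 (seen), S3--b-->S3 (seen), S3--c-->S2 (seen)

Answer: S0, S1, S2, S3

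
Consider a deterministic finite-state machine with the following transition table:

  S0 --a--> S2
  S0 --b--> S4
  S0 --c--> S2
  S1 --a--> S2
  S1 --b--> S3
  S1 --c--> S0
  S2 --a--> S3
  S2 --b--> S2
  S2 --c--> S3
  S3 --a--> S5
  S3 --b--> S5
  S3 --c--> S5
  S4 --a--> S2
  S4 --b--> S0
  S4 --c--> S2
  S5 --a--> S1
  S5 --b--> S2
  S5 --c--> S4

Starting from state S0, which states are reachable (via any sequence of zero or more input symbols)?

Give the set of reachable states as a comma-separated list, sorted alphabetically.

Answer: S0, S1, S2, S3, S4, S5

Derivation:
BFS from S0:
  visit S0: S0--a-->S2 (new), S0--b-->S4 (new), S0--c-->S2 (seen)
  visit S2: S2--a-->S3 (new), S2--b-->S2 (seen), S2--c-->S3 (seen)
  visit S4: S4--a-->S2 (seen), S4--b-->S0 (seen), S4--c-->S2 (seen)
  visit S3: S3--a-->S5 (new), S3--b-->S5 (seen), S3--c-->S5 (seen)
  visit S5: S5--a-->S1 (new), S5--b-->S2 (seen), S5--c-->S4 (seen)
  visit S1: S1--a-->S2 (seen), S1--b-->S3 (seen), S1--c-->S0 (seen)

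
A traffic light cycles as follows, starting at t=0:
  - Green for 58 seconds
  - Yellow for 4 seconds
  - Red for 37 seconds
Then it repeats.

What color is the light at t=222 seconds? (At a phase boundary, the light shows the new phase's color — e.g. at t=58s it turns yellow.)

Cycle length = 58 + 4 + 37 = 99s
t = 222, phase_t = 222 mod 99 = 24
24 < 58 (green end) → GREEN

Answer: green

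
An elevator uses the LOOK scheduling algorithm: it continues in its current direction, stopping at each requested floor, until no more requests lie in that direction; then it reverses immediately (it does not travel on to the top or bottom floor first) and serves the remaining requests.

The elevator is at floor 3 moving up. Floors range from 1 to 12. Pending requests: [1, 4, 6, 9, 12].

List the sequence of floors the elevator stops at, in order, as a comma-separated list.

Answer: 4, 6, 9, 12, 1

Derivation:
Current: 3, moving UP
Serve above first (ascending): [4, 6, 9, 12]
Then reverse, serve below (descending): [1]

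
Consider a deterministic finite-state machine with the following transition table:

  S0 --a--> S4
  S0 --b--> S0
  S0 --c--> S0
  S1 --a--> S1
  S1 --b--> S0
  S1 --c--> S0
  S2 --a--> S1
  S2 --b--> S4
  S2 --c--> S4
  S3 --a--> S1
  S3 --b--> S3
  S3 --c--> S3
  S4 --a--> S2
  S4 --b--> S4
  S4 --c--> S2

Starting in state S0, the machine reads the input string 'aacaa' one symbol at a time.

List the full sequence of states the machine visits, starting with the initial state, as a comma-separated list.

Start: S0
  read 'a': S0 --a--> S4
  read 'a': S4 --a--> S2
  read 'c': S2 --c--> S4
  read 'a': S4 --a--> S2
  read 'a': S2 --a--> S1

Answer: S0, S4, S2, S4, S2, S1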